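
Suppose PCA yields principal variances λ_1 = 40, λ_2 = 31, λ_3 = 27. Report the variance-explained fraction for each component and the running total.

Step 1 — total variance = trace(Sigma) = Σ λ_i = 40 + 31 + 27 = 98.

Step 2 — fraction explained by component i = λ_i / Σ λ:
  PC1: 40/98 = 0.4082
  PC2: 31/98 = 0.3163
  PC3: 27/98 = 0.2755

Step 3 — cumulative fraction after k components = (λ_1 + ... + λ_k) / Σ λ:
  k = 1: 40/98 = 0.4082
  k = 2: (40 + 31)/98 = 71/98 = 0.7245
  k = 3: (40 + 31 + 27)/98 = 98/98 = 1

Summary (fraction, with percent):

explained: PC1 0.4082 (40.82%), PC2 0.3163 (31.63%), PC3 0.2755 (27.55%);  cumulative: 0.4082, 0.7245, 1


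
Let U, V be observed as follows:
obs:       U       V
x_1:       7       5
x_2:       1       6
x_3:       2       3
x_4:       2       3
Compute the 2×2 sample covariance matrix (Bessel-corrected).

Step 1 — column means:
  mean(U) = (7 + 1 + 2 + 2) / 4 = 12/4 = 3
  mean(V) = (5 + 6 + 3 + 3) / 4 = 17/4 = 4.25

Step 2 — sample covariance S[i,j] = (1/(n-1)) · Σ_k (x_{k,i} - mean_i) · (x_{k,j} - mean_j), with n-1 = 3.
  S[U,U] = ((4)·(4) + (-2)·(-2) + (-1)·(-1) + (-1)·(-1)) / 3 = 22/3 = 7.3333
  S[U,V] = ((4)·(0.75) + (-2)·(1.75) + (-1)·(-1.25) + (-1)·(-1.25)) / 3 = 2/3 = 0.6667
  S[V,V] = ((0.75)·(0.75) + (1.75)·(1.75) + (-1.25)·(-1.25) + (-1.25)·(-1.25)) / 3 = 6.75/3 = 2.25

S is symmetric (S[j,i] = S[i,j]). Assembling:

S = [[7.3333, 0.6667],
 [0.6667, 2.25]]


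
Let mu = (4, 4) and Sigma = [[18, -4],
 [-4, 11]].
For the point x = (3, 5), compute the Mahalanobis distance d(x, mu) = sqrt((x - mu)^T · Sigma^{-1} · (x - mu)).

Step 1 — centre the observation: (x - mu) = (-1, 1).

Step 2 — invert Sigma. det(Sigma) = 18·11 - (-4)² = 182.
  Sigma^{-1} = (1/det) · [[d, -b], [-b, a]] = [[0.0604, 0.022],
 [0.022, 0.0989]].

Step 3 — form the quadratic (x - mu)^T · Sigma^{-1} · (x - mu):
  Sigma^{-1} · (x - mu) = (-0.0385, 0.0769).
  (x - mu)^T · [Sigma^{-1} · (x - mu)] = (-1)·(-0.0385) + (1)·(0.0769) = 0.1154.

Step 4 — take square root: d = √(0.1154) ≈ 0.3397.

d(x, mu) = √(0.1154) ≈ 0.3397


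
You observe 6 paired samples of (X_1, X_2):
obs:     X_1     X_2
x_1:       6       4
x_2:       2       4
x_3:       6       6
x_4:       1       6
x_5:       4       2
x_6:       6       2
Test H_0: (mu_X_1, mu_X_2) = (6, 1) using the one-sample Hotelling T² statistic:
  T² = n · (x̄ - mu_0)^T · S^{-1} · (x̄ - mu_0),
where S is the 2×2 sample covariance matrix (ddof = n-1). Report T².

Step 1 — sample mean vector:
  mean(X_1) = (6 + 2 + 6 + 1 + 4 + 6) / 6 = 25/6 = 4.1667
  mean(X_2) = (4 + 4 + 6 + 6 + 2 + 2) / 6 = 24/6 = 4
  x̄ = (4.1667, 4),  deviation x̄ - mu_0 = (4.1667, 4) - (6, 1) = (-1.8333, 3).

Step 2 — sample covariance matrix, S[i,j] = (1/(n-1)) · Σ_k (x_{k,i} - mean_i) · (x_{k,j} - mean_j), divisor n-1 = 5:
  S[X_1,X_1] = ((1.8333)·(1.8333) + (-2.1667)·(-2.1667) + (1.8333)·(1.8333) + (-3.1667)·(-3.1667) + (-0.1667)·(-0.1667) + (1.8333)·(1.8333)) / 5 = 24.8333/5 = 4.9667
  S[X_1,X_2] = ((1.8333)·(0) + (-2.1667)·(0) + (1.8333)·(2) + (-3.1667)·(2) + (-0.1667)·(-2) + (1.8333)·(-2)) / 5 = -6/5 = -1.2
  S[X_2,X_2] = ((0)·(0) + (0)·(0) + (2)·(2) + (2)·(2) + (-2)·(-2) + (-2)·(-2)) / 5 = 16/5 = 3.2
  S = [[4.9667, -1.2],
 [-1.2, 3.2]].

Step 3 — invert S. det(S) = 4.9667·3.2 - (-1.2)² = 14.4533.
  S^{-1} = (1/det) · [[d, -b], [-b, a]] = [[0.2214, 0.083],
 [0.083, 0.3436]].

Step 4 — quadratic form (x̄ - mu_0)^T · S^{-1} · (x̄ - mu_0):
  S^{-1} · (x̄ - mu_0) = (-0.1568, 0.8787),
  (x̄ - mu_0)^T · [...] = (-1.8333)·(-0.1568) + (3)·(0.8787) = 2.9236.

Step 5 — scale by n: T² = 6 · 2.9236 = 17.5415.

T² ≈ 17.5415


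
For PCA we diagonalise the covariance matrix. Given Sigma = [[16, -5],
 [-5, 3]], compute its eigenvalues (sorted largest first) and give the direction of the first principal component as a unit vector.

Step 1 — characteristic polynomial of 2×2 Sigma:
  det(Sigma - λI) = λ² - trace · λ + det = 0.
  trace = 16 + 3 = 19, det = 16·3 - (-5)² = 23.
Step 2 — discriminant:
  Δ = trace² - 4·det = 361 - 92 = 269.
Step 3 — eigenvalues:
  λ = (trace ± √Δ)/2 = (19 ± 16.4012)/2,
  λ_1 = 17.7006,  λ_2 = 1.2994.

Step 4 — unit eigenvector for λ_1: solve (Sigma - λ_1 I)v = 0. First row:
  (16 - 17.7006)·v_x + (-5)·v_y = 0, i.e. (-1.7006)·v_x + (-5)·v_y = 0,
  so v ∝ (b, λ_1 - a) = (-5, 1.7006); multiply by -1 so the first entry is positive: u = (5, -1.7006).
  ||u|| = √((5)² + (-1.7006)²) = √(27.8921) ≈ 5.2813,
  v_1 = u/||u|| ≈ (0.9467, -0.322) (||v_1|| = 1).

λ_1 = 17.7006,  λ_2 = 1.2994;  v_1 ≈ (0.9467, -0.322)


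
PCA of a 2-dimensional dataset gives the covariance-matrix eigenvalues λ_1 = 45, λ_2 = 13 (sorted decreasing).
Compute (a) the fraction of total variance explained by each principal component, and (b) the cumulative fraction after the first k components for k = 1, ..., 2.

Step 1 — total variance = trace(Sigma) = Σ λ_i = 45 + 13 = 58.

Step 2 — fraction explained by component i = λ_i / Σ λ:
  PC1: 45/58 = 0.7759
  PC2: 13/58 = 0.2241

Step 3 — cumulative fraction after k components = (λ_1 + ... + λ_k) / Σ λ:
  k = 1: 45/58 = 0.7759
  k = 2: (45 + 13)/58 = 58/58 = 1

Summary (fraction, with percent):

explained: PC1 0.7759 (77.59%), PC2 0.2241 (22.41%);  cumulative: 0.7759, 1


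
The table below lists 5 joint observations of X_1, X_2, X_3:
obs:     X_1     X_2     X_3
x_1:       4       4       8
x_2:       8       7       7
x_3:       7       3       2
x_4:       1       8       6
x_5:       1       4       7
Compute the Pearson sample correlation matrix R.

Step 1 — column means:
  mean(X_1) = (4 + 8 + 7 + 1 + 1) / 5 = 21/5 = 4.2
  mean(X_2) = (4 + 7 + 3 + 8 + 4) / 5 = 26/5 = 5.2
  mean(X_3) = (8 + 7 + 2 + 6 + 7) / 5 = 30/5 = 6

Step 2 — sample variances and covariances s[i,j] = (1/(n-1)) · Σ_k (x_{k,i} - mean_i) · (x_{k,j} - mean_j), with n-1 = 4:
  s[X_1,X_1] = ((-0.2)·(-0.2) + (3.8)·(3.8) + (2.8)·(2.8) + (-3.2)·(-3.2) + (-3.2)·(-3.2)) / 4 = 42.8/4 = 10.7
  s[X_1,X_2] = ((-0.2)·(-1.2) + (3.8)·(1.8) + (2.8)·(-2.2) + (-3.2)·(2.8) + (-3.2)·(-1.2)) / 4 = -4.2/4 = -1.05
  s[X_1,X_3] = ((-0.2)·(2) + (3.8)·(1) + (2.8)·(-4) + (-3.2)·(0) + (-3.2)·(1)) / 4 = -11/4 = -2.75
  s[X_2,X_2] = ((-1.2)·(-1.2) + (1.8)·(1.8) + (-2.2)·(-2.2) + (2.8)·(2.8) + (-1.2)·(-1.2)) / 4 = 18.8/4 = 4.7
  s[X_2,X_3] = ((-1.2)·(2) + (1.8)·(1) + (-2.2)·(-4) + (2.8)·(0) + (-1.2)·(1)) / 4 = 7/4 = 1.75
  s[X_3,X_3] = ((2)·(2) + (1)·(1) + (-4)·(-4) + (0)·(0) + (1)·(1)) / 4 = 22/4 = 5.5
  Sample standard deviations s_i = √(s[i,i]):
  s(X_1) = √(10.7) = 3.2711
  s(X_2) = √(4.7) = 2.1679
  s(X_3) = √(5.5) = 2.3452

Step 3 — r_{ij} = s_{ij} / (s_i · s_j):
  r[X_1,X_1] = 1 (diagonal).
  r[X_1,X_2] = -1.05 / (3.2711 · 2.1679) = -1.05 / 7.0915 = -0.1481
  r[X_1,X_3] = -2.75 / (3.2711 · 2.3452) = -2.75 / 7.6714 = -0.3585
  r[X_2,X_2] = 1 (diagonal).
  r[X_2,X_3] = 1.75 / (2.1679 · 2.3452) = 1.75 / 5.0843 = 0.3442
  r[X_3,X_3] = 1 (diagonal).

R is symmetric with unit diagonal. Assembling:

R = [[1, -0.1481, -0.3585],
 [-0.1481, 1, 0.3442],
 [-0.3585, 0.3442, 1]]


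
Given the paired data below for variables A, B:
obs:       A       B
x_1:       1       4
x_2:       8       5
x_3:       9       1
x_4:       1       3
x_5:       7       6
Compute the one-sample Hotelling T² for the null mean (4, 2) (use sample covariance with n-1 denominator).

Step 1 — sample mean vector:
  mean(A) = (1 + 8 + 9 + 1 + 7) / 5 = 26/5 = 5.2
  mean(B) = (4 + 5 + 1 + 3 + 6) / 5 = 19/5 = 3.8
  x̄ = (5.2, 3.8),  deviation x̄ - mu_0 = (5.2, 3.8) - (4, 2) = (1.2, 1.8).

Step 2 — sample covariance matrix, S[i,j] = (1/(n-1)) · Σ_k (x_{k,i} - mean_i) · (x_{k,j} - mean_j), divisor n-1 = 4:
  S[A,A] = ((-4.2)·(-4.2) + (2.8)·(2.8) + (3.8)·(3.8) + (-4.2)·(-4.2) + (1.8)·(1.8)) / 4 = 60.8/4 = 15.2
  S[A,B] = ((-4.2)·(0.2) + (2.8)·(1.2) + (3.8)·(-2.8) + (-4.2)·(-0.8) + (1.8)·(2.2)) / 4 = -0.8/4 = -0.2
  S[B,B] = ((0.2)·(0.2) + (1.2)·(1.2) + (-2.8)·(-2.8) + (-0.8)·(-0.8) + (2.2)·(2.2)) / 4 = 14.8/4 = 3.7
  S = [[15.2, -0.2],
 [-0.2, 3.7]].

Step 3 — invert S. det(S) = 15.2·3.7 - (-0.2)² = 56.2.
  S^{-1} = (1/det) · [[d, -b], [-b, a]] = [[0.0658, 0.0036],
 [0.0036, 0.2705]].

Step 4 — quadratic form (x̄ - mu_0)^T · S^{-1} · (x̄ - mu_0):
  S^{-1} · (x̄ - mu_0) = (0.0854, 0.4911),
  (x̄ - mu_0)^T · [...] = (1.2)·(0.0854) + (1.8)·(0.4911) = 0.9865.

Step 5 — scale by n: T² = 5 · 0.9865 = 4.9324.

T² ≈ 4.9324


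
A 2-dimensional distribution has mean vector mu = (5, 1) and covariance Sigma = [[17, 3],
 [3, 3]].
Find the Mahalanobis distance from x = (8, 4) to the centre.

Step 1 — centre the observation: (x - mu) = (3, 3).

Step 2 — invert Sigma. det(Sigma) = 17·3 - (3)² = 42.
  Sigma^{-1} = (1/det) · [[d, -b], [-b, a]] = [[0.0714, -0.0714],
 [-0.0714, 0.4048]].

Step 3 — form the quadratic (x - mu)^T · Sigma^{-1} · (x - mu):
  Sigma^{-1} · (x - mu) = (0, 1).
  (x - mu)^T · [Sigma^{-1} · (x - mu)] = (3)·(0) + (3)·(1) = 3.

Step 4 — take square root: d = √(3) ≈ 1.7321.

d(x, mu) = √(3) ≈ 1.7321


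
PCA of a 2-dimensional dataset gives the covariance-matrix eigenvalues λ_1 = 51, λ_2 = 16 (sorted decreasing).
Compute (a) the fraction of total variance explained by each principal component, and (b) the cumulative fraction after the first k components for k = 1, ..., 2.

Step 1 — total variance = trace(Sigma) = Σ λ_i = 51 + 16 = 67.

Step 2 — fraction explained by component i = λ_i / Σ λ:
  PC1: 51/67 = 0.7612
  PC2: 16/67 = 0.2388

Step 3 — cumulative fraction after k components = (λ_1 + ... + λ_k) / Σ λ:
  k = 1: 51/67 = 0.7612
  k = 2: (51 + 16)/67 = 67/67 = 1

Summary (fraction, with percent):

explained: PC1 0.7612 (76.12%), PC2 0.2388 (23.88%);  cumulative: 0.7612, 1


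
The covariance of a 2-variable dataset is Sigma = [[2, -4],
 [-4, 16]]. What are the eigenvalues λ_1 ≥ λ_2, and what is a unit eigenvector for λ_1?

Step 1 — characteristic polynomial of 2×2 Sigma:
  det(Sigma - λI) = λ² - trace · λ + det = 0.
  trace = 2 + 16 = 18, det = 2·16 - (-4)² = 16.
Step 2 — discriminant:
  Δ = trace² - 4·det = 324 - 64 = 260.
Step 3 — eigenvalues:
  λ = (trace ± √Δ)/2 = (18 ± 16.1245)/2,
  λ_1 = 17.0623,  λ_2 = 0.9377.

Step 4 — unit eigenvector for λ_1: solve (Sigma - λ_1 I)v = 0. First row:
  (2 - 17.0623)·v_x + (-4)·v_y = 0, i.e. (-15.0623)·v_x + (-4)·v_y = 0,
  so v ∝ (b, λ_1 - a) = (-4, 15.0623); multiply by -1 so the first entry is positive: u = (4, -15.0623).
  ||u|| = √((4)² + (-15.0623)²) = √(242.8716) ≈ 15.5843,
  v_1 = u/||u|| ≈ (0.2567, -0.9665) (||v_1|| = 1).

λ_1 = 17.0623,  λ_2 = 0.9377;  v_1 ≈ (0.2567, -0.9665)


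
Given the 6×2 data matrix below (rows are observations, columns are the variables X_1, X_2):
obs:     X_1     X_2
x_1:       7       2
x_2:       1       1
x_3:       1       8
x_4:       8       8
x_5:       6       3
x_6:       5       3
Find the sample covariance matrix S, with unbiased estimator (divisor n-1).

Step 1 — column means:
  mean(X_1) = (7 + 1 + 1 + 8 + 6 + 5) / 6 = 28/6 = 4.6667
  mean(X_2) = (2 + 1 + 8 + 8 + 3 + 3) / 6 = 25/6 = 4.1667

Step 2 — sample covariance S[i,j] = (1/(n-1)) · Σ_k (x_{k,i} - mean_i) · (x_{k,j} - mean_j), with n-1 = 5.
  S[X_1,X_1] = ((2.3333)·(2.3333) + (-3.6667)·(-3.6667) + (-3.6667)·(-3.6667) + (3.3333)·(3.3333) + (1.3333)·(1.3333) + (0.3333)·(0.3333)) / 5 = 45.3333/5 = 9.0667
  S[X_1,X_2] = ((2.3333)·(-2.1667) + (-3.6667)·(-3.1667) + (-3.6667)·(3.8333) + (3.3333)·(3.8333) + (1.3333)·(-1.1667) + (0.3333)·(-1.1667)) / 5 = 3.3333/5 = 0.6667
  S[X_2,X_2] = ((-2.1667)·(-2.1667) + (-3.1667)·(-3.1667) + (3.8333)·(3.8333) + (3.8333)·(3.8333) + (-1.1667)·(-1.1667) + (-1.1667)·(-1.1667)) / 5 = 46.8333/5 = 9.3667

S is symmetric (S[j,i] = S[i,j]). Assembling:

S = [[9.0667, 0.6667],
 [0.6667, 9.3667]]


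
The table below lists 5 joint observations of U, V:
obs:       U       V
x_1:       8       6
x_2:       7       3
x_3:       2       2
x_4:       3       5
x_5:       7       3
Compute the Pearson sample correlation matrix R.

Step 1 — column means:
  mean(U) = (8 + 7 + 2 + 3 + 7) / 5 = 27/5 = 5.4
  mean(V) = (6 + 3 + 2 + 5 + 3) / 5 = 19/5 = 3.8

Step 2 — sample variances and covariances s[i,j] = (1/(n-1)) · Σ_k (x_{k,i} - mean_i) · (x_{k,j} - mean_j), with n-1 = 4:
  s[U,U] = ((2.6)·(2.6) + (1.6)·(1.6) + (-3.4)·(-3.4) + (-2.4)·(-2.4) + (1.6)·(1.6)) / 4 = 29.2/4 = 7.3
  s[U,V] = ((2.6)·(2.2) + (1.6)·(-0.8) + (-3.4)·(-1.8) + (-2.4)·(1.2) + (1.6)·(-0.8)) / 4 = 6.4/4 = 1.6
  s[V,V] = ((2.2)·(2.2) + (-0.8)·(-0.8) + (-1.8)·(-1.8) + (1.2)·(1.2) + (-0.8)·(-0.8)) / 4 = 10.8/4 = 2.7
  Sample standard deviations s_i = √(s[i,i]):
  s(U) = √(7.3) = 2.7019
  s(V) = √(2.7) = 1.6432

Step 3 — r_{ij} = s_{ij} / (s_i · s_j):
  r[U,U] = 1 (diagonal).
  r[U,V] = 1.6 / (2.7019 · 1.6432) = 1.6 / 4.4396 = 0.3604
  r[V,V] = 1 (diagonal).

R is symmetric with unit diagonal. Assembling:

R = [[1, 0.3604],
 [0.3604, 1]]


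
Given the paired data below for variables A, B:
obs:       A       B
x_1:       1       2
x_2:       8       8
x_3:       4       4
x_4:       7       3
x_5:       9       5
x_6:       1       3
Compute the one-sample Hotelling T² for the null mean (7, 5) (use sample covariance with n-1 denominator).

Step 1 — sample mean vector:
  mean(A) = (1 + 8 + 4 + 7 + 9 + 1) / 6 = 30/6 = 5
  mean(B) = (2 + 8 + 4 + 3 + 5 + 3) / 6 = 25/6 = 4.1667
  x̄ = (5, 4.1667),  deviation x̄ - mu_0 = (5, 4.1667) - (7, 5) = (-2, -0.8333).

Step 2 — sample covariance matrix, S[i,j] = (1/(n-1)) · Σ_k (x_{k,i} - mean_i) · (x_{k,j} - mean_j), divisor n-1 = 5:
  S[A,A] = ((-4)·(-4) + (3)·(3) + (-1)·(-1) + (2)·(2) + (4)·(4) + (-4)·(-4)) / 5 = 62/5 = 12.4
  S[A,B] = ((-4)·(-2.1667) + (3)·(3.8333) + (-1)·(-0.1667) + (2)·(-1.1667) + (4)·(0.8333) + (-4)·(-1.1667)) / 5 = 26/5 = 5.2
  S[B,B] = ((-2.1667)·(-2.1667) + (3.8333)·(3.8333) + (-0.1667)·(-0.1667) + (-1.1667)·(-1.1667) + (0.8333)·(0.8333) + (-1.1667)·(-1.1667)) / 5 = 22.8333/5 = 4.5667
  S = [[12.4, 5.2],
 [5.2, 4.5667]].

Step 3 — invert S. det(S) = 12.4·4.5667 - (5.2)² = 29.5867.
  S^{-1} = (1/det) · [[d, -b], [-b, a]] = [[0.1543, -0.1758],
 [-0.1758, 0.4191]].

Step 4 — quadratic form (x̄ - mu_0)^T · S^{-1} · (x̄ - mu_0):
  S^{-1} · (x̄ - mu_0) = (-0.1622, 0.0023),
  (x̄ - mu_0)^T · [...] = (-2)·(-0.1622) + (-0.8333)·(0.0023) = 0.3226.

Step 5 — scale by n: T² = 6 · 0.3226 = 1.9356.

T² ≈ 1.9356


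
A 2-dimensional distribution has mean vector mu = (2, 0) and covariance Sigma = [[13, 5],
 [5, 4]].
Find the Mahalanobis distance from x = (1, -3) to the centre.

Step 1 — centre the observation: (x - mu) = (-1, -3).

Step 2 — invert Sigma. det(Sigma) = 13·4 - (5)² = 27.
  Sigma^{-1} = (1/det) · [[d, -b], [-b, a]] = [[0.1481, -0.1852],
 [-0.1852, 0.4815]].

Step 3 — form the quadratic (x - mu)^T · Sigma^{-1} · (x - mu):
  Sigma^{-1} · (x - mu) = (0.4074, -1.2593).
  (x - mu)^T · [Sigma^{-1} · (x - mu)] = (-1)·(0.4074) + (-3)·(-1.2593) = 3.3704.

Step 4 — take square root: d = √(3.3704) ≈ 1.8359.

d(x, mu) = √(3.3704) ≈ 1.8359


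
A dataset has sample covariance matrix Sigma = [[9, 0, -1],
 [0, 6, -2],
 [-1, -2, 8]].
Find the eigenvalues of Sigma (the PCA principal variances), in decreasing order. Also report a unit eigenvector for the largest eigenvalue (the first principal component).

Step 1 — characteristic polynomial p(λ) = det(λI - Sigma) = λ³ - tr·λ² + c_1·λ - det, where tr = trace, c_1 = sum of the principal 2×2 minors, det = det(Sigma):
  tr = 9 + 6 + 8 = 23,
  c_1 = (9·6 - (0)²) + (9·8 - (-1)²) + (6·8 - (-2)²) = 54 + 71 + 44 = 169,
  det = 9·(6·8 - (-2)²) - (0)·((0)·8 - (-2)·(-1)) + (-1)·((0)·(-2) - 6·(-1)) = 9·(44) - (0)·(-2) + (-1)·(6) = 390.
  So p(λ) = λ³ - 23λ² + 169λ - 390.
Step 2 — look for an integer root (rational root theorem: any rational root is an integer divisor of 390). Testing λ = 10:
  p(10) = 1000 - 2300 + 1690 - 390 = 0  ✓
  Dividing out (λ - 10): p(λ) = (λ - 10)(λ² - 13λ + 39).
Step 3 — remaining eigenvalues from the quadratic λ² - 13λ + 39 = 0:
  Δ = 13² - 4·39 = 169 - 156 = 13,  λ = (13 ± √13)/2 = (13 ± 3.6056)/2 ≈ 8.3028 or 4.6972.
  Sorted: λ_1 = 10,  λ_2 = 8.3028,  λ_3 = 4.6972  (check: sum = 23 = tr ✓).

Step 4 — unit eigenvector for λ_1 = 10: v spans the null space of (Sigma - λ_1 I), whose rows are
  r_1 = (-1, 0, -1),  r_2 = (0, -4, -2),  r_3 = (-1, -2, -2).
  v is orthogonal to every row, so take v ∝ r_1 × r_2 = ((0)·(-2) - (-1)·(-4), (-1)·(0) - (-1)·(-2), (-1)·(-4) - (0)·(0)) = (-4, -2, 4).
  Rescale (divide by 2; multiply by -1 so the first nonzero entry is positive): u = (2, 1, -2).
  ||u|| = √((2)² + (1)² + (-2)²) = √(9) = 3,  v_1 = u/||u|| ≈ (0.6667, 0.3333, -0.6667) (||v_1|| = 1).

λ_1 = 10,  λ_2 = 8.3028,  λ_3 = 4.6972;  v_1 ≈ (0.6667, 0.3333, -0.6667)


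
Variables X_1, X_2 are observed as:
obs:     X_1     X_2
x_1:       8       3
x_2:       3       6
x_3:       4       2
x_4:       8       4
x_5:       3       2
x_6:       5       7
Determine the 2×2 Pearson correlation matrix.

Step 1 — column means:
  mean(X_1) = (8 + 3 + 4 + 8 + 3 + 5) / 6 = 31/6 = 5.1667
  mean(X_2) = (3 + 6 + 2 + 4 + 2 + 7) / 6 = 24/6 = 4

Step 2 — sample variances and covariances s[i,j] = (1/(n-1)) · Σ_k (x_{k,i} - mean_i) · (x_{k,j} - mean_j), with n-1 = 5:
  s[X_1,X_1] = ((2.8333)·(2.8333) + (-2.1667)·(-2.1667) + (-1.1667)·(-1.1667) + (2.8333)·(2.8333) + (-2.1667)·(-2.1667) + (-0.1667)·(-0.1667)) / 5 = 26.8333/5 = 5.3667
  s[X_1,X_2] = ((2.8333)·(-1) + (-2.1667)·(2) + (-1.1667)·(-2) + (2.8333)·(0) + (-2.1667)·(-2) + (-0.1667)·(3)) / 5 = -1/5 = -0.2
  s[X_2,X_2] = ((-1)·(-1) + (2)·(2) + (-2)·(-2) + (0)·(0) + (-2)·(-2) + (3)·(3)) / 5 = 22/5 = 4.4
  Sample standard deviations s_i = √(s[i,i]):
  s(X_1) = √(5.3667) = 2.3166
  s(X_2) = √(4.4) = 2.0976

Step 3 — r_{ij} = s_{ij} / (s_i · s_j):
  r[X_1,X_1] = 1 (diagonal).
  r[X_1,X_2] = -0.2 / (2.3166 · 2.0976) = -0.2 / 4.8594 = -0.0412
  r[X_2,X_2] = 1 (diagonal).

R is symmetric with unit diagonal. Assembling:

R = [[1, -0.0412],
 [-0.0412, 1]]


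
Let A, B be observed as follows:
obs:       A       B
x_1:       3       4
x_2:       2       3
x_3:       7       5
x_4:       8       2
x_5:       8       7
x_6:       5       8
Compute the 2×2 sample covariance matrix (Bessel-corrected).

Step 1 — column means:
  mean(A) = (3 + 2 + 7 + 8 + 8 + 5) / 6 = 33/6 = 5.5
  mean(B) = (4 + 3 + 5 + 2 + 7 + 8) / 6 = 29/6 = 4.8333

Step 2 — sample covariance S[i,j] = (1/(n-1)) · Σ_k (x_{k,i} - mean_i) · (x_{k,j} - mean_j), with n-1 = 5.
  S[A,A] = ((-2.5)·(-2.5) + (-3.5)·(-3.5) + (1.5)·(1.5) + (2.5)·(2.5) + (2.5)·(2.5) + (-0.5)·(-0.5)) / 5 = 33.5/5 = 6.7
  S[A,B] = ((-2.5)·(-0.8333) + (-3.5)·(-1.8333) + (1.5)·(0.1667) + (2.5)·(-2.8333) + (2.5)·(2.1667) + (-0.5)·(3.1667)) / 5 = 5.5/5 = 1.1
  S[B,B] = ((-0.8333)·(-0.8333) + (-1.8333)·(-1.8333) + (0.1667)·(0.1667) + (-2.8333)·(-2.8333) + (2.1667)·(2.1667) + (3.1667)·(3.1667)) / 5 = 26.8333/5 = 5.3667

S is symmetric (S[j,i] = S[i,j]). Assembling:

S = [[6.7, 1.1],
 [1.1, 5.3667]]


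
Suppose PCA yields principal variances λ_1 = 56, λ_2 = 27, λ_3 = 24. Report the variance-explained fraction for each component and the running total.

Step 1 — total variance = trace(Sigma) = Σ λ_i = 56 + 27 + 24 = 107.

Step 2 — fraction explained by component i = λ_i / Σ λ:
  PC1: 56/107 = 0.5234
  PC2: 27/107 = 0.2523
  PC3: 24/107 = 0.2243

Step 3 — cumulative fraction after k components = (λ_1 + ... + λ_k) / Σ λ:
  k = 1: 56/107 = 0.5234
  k = 2: (56 + 27)/107 = 83/107 = 0.7757
  k = 3: (56 + 27 + 24)/107 = 107/107 = 1

Summary (fraction, with percent):

explained: PC1 0.5234 (52.34%), PC2 0.2523 (25.23%), PC3 0.2243 (22.43%);  cumulative: 0.5234, 0.7757, 1


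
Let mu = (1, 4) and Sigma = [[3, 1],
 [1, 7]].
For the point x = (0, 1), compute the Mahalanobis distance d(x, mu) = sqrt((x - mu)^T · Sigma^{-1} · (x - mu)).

Step 1 — centre the observation: (x - mu) = (-1, -3).

Step 2 — invert Sigma. det(Sigma) = 3·7 - (1)² = 20.
  Sigma^{-1} = (1/det) · [[d, -b], [-b, a]] = [[0.35, -0.05],
 [-0.05, 0.15]].

Step 3 — form the quadratic (x - mu)^T · Sigma^{-1} · (x - mu):
  Sigma^{-1} · (x - mu) = (-0.2, -0.4).
  (x - mu)^T · [Sigma^{-1} · (x - mu)] = (-1)·(-0.2) + (-3)·(-0.4) = 1.4.

Step 4 — take square root: d = √(1.4) ≈ 1.1832.

d(x, mu) = √(1.4) ≈ 1.1832


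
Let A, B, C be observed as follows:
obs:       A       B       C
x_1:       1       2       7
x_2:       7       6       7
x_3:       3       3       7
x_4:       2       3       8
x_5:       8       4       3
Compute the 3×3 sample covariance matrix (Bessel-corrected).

Step 1 — column means:
  mean(A) = (1 + 7 + 3 + 2 + 8) / 5 = 21/5 = 4.2
  mean(B) = (2 + 6 + 3 + 3 + 4) / 5 = 18/5 = 3.6
  mean(C) = (7 + 7 + 7 + 8 + 3) / 5 = 32/5 = 6.4

Step 2 — sample covariance S[i,j] = (1/(n-1)) · Σ_k (x_{k,i} - mean_i) · (x_{k,j} - mean_j), with n-1 = 4.
  S[A,A] = ((-3.2)·(-3.2) + (2.8)·(2.8) + (-1.2)·(-1.2) + (-2.2)·(-2.2) + (3.8)·(3.8)) / 4 = 38.8/4 = 9.7
  S[A,B] = ((-3.2)·(-1.6) + (2.8)·(2.4) + (-1.2)·(-0.6) + (-2.2)·(-0.6) + (3.8)·(0.4)) / 4 = 15.4/4 = 3.85
  S[A,C] = ((-3.2)·(0.6) + (2.8)·(0.6) + (-1.2)·(0.6) + (-2.2)·(1.6) + (3.8)·(-3.4)) / 4 = -17.4/4 = -4.35
  S[B,B] = ((-1.6)·(-1.6) + (2.4)·(2.4) + (-0.6)·(-0.6) + (-0.6)·(-0.6) + (0.4)·(0.4)) / 4 = 9.2/4 = 2.3
  S[B,C] = ((-1.6)·(0.6) + (2.4)·(0.6) + (-0.6)·(0.6) + (-0.6)·(1.6) + (0.4)·(-3.4)) / 4 = -2.2/4 = -0.55
  S[C,C] = ((0.6)·(0.6) + (0.6)·(0.6) + (0.6)·(0.6) + (1.6)·(1.6) + (-3.4)·(-3.4)) / 4 = 15.2/4 = 3.8

S is symmetric (S[j,i] = S[i,j]). Assembling:

S = [[9.7, 3.85, -4.35],
 [3.85, 2.3, -0.55],
 [-4.35, -0.55, 3.8]]


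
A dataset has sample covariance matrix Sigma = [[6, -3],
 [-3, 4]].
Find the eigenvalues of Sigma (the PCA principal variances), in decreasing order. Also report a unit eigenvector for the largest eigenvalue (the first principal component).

Step 1 — characteristic polynomial of 2×2 Sigma:
  det(Sigma - λI) = λ² - trace · λ + det = 0.
  trace = 6 + 4 = 10, det = 6·4 - (-3)² = 15.
Step 2 — discriminant:
  Δ = trace² - 4·det = 100 - 60 = 40.
Step 3 — eigenvalues:
  λ = (trace ± √Δ)/2 = (10 ± 6.3246)/2,
  λ_1 = 8.1623,  λ_2 = 1.8377.

Step 4 — unit eigenvector for λ_1: solve (Sigma - λ_1 I)v = 0. First row:
  (6 - 8.1623)·v_x + (-3)·v_y = 0, i.e. (-2.1623)·v_x + (-3)·v_y = 0,
  so v ∝ (b, λ_1 - a) = (-3, 2.1623); multiply by -1 so the first entry is positive: u = (3, -2.1623).
  ||u|| = √((3)² + (-2.1623)²) = √(13.6754) ≈ 3.698,
  v_1 = u/||u|| ≈ (0.8112, -0.5847) (||v_1|| = 1).

λ_1 = 8.1623,  λ_2 = 1.8377;  v_1 ≈ (0.8112, -0.5847)


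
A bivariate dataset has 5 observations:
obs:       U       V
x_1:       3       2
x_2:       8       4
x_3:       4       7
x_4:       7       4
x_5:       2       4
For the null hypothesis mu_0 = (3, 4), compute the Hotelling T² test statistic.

Step 1 — sample mean vector:
  mean(U) = (3 + 8 + 4 + 7 + 2) / 5 = 24/5 = 4.8
  mean(V) = (2 + 4 + 7 + 4 + 4) / 5 = 21/5 = 4.2
  x̄ = (4.8, 4.2),  deviation x̄ - mu_0 = (4.8, 4.2) - (3, 4) = (1.8, 0.2).

Step 2 — sample covariance matrix, S[i,j] = (1/(n-1)) · Σ_k (x_{k,i} - mean_i) · (x_{k,j} - mean_j), divisor n-1 = 4:
  S[U,U] = ((-1.8)·(-1.8) + (3.2)·(3.2) + (-0.8)·(-0.8) + (2.2)·(2.2) + (-2.8)·(-2.8)) / 4 = 26.8/4 = 6.7
  S[U,V] = ((-1.8)·(-2.2) + (3.2)·(-0.2) + (-0.8)·(2.8) + (2.2)·(-0.2) + (-2.8)·(-0.2)) / 4 = 1.2/4 = 0.3
  S[V,V] = ((-2.2)·(-2.2) + (-0.2)·(-0.2) + (2.8)·(2.8) + (-0.2)·(-0.2) + (-0.2)·(-0.2)) / 4 = 12.8/4 = 3.2
  S = [[6.7, 0.3],
 [0.3, 3.2]].

Step 3 — invert S. det(S) = 6.7·3.2 - (0.3)² = 21.35.
  S^{-1} = (1/det) · [[d, -b], [-b, a]] = [[0.1499, -0.0141],
 [-0.0141, 0.3138]].

Step 4 — quadratic form (x̄ - mu_0)^T · S^{-1} · (x̄ - mu_0):
  S^{-1} · (x̄ - mu_0) = (0.267, 0.0375),
  (x̄ - mu_0)^T · [...] = (1.8)·(0.267) + (0.2)·(0.0375) = 0.4881.

Step 5 — scale by n: T² = 5 · 0.4881 = 2.4403.

T² ≈ 2.4403


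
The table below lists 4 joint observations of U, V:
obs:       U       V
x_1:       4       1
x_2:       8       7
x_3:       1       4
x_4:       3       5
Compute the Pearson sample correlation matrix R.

Step 1 — column means:
  mean(U) = (4 + 8 + 1 + 3) / 4 = 16/4 = 4
  mean(V) = (1 + 7 + 4 + 5) / 4 = 17/4 = 4.25

Step 2 — sample variances and covariances s[i,j] = (1/(n-1)) · Σ_k (x_{k,i} - mean_i) · (x_{k,j} - mean_j), with n-1 = 3:
  s[U,U] = ((0)·(0) + (4)·(4) + (-3)·(-3) + (-1)·(-1)) / 3 = 26/3 = 8.6667
  s[U,V] = ((0)·(-3.25) + (4)·(2.75) + (-3)·(-0.25) + (-1)·(0.75)) / 3 = 11/3 = 3.6667
  s[V,V] = ((-3.25)·(-3.25) + (2.75)·(2.75) + (-0.25)·(-0.25) + (0.75)·(0.75)) / 3 = 18.75/3 = 6.25
  Sample standard deviations s_i = √(s[i,i]):
  s(U) = √(8.6667) = 2.9439
  s(V) = √(6.25) = 2.5

Step 3 — r_{ij} = s_{ij} / (s_i · s_j):
  r[U,U] = 1 (diagonal).
  r[U,V] = 3.6667 / (2.9439 · 2.5) = 3.6667 / 7.3598 = 0.4982
  r[V,V] = 1 (diagonal).

R is symmetric with unit diagonal. Assembling:

R = [[1, 0.4982],
 [0.4982, 1]]


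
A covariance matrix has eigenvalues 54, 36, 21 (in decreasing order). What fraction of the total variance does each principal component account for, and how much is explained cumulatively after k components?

Step 1 — total variance = trace(Sigma) = Σ λ_i = 54 + 36 + 21 = 111.

Step 2 — fraction explained by component i = λ_i / Σ λ:
  PC1: 54/111 = 0.4865
  PC2: 36/111 = 0.3243
  PC3: 21/111 = 0.1892

Step 3 — cumulative fraction after k components = (λ_1 + ... + λ_k) / Σ λ:
  k = 1: 54/111 = 0.4865
  k = 2: (54 + 36)/111 = 90/111 = 0.8108
  k = 3: (54 + 36 + 21)/111 = 111/111 = 1

Summary (fraction, with percent):

explained: PC1 0.4865 (48.65%), PC2 0.3243 (32.43%), PC3 0.1892 (18.92%);  cumulative: 0.4865, 0.8108, 1


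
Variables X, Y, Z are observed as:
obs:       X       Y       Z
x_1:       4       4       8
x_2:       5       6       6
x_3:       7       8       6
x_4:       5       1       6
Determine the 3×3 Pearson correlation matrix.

Step 1 — column means:
  mean(X) = (4 + 5 + 7 + 5) / 4 = 21/4 = 5.25
  mean(Y) = (4 + 6 + 8 + 1) / 4 = 19/4 = 4.75
  mean(Z) = (8 + 6 + 6 + 6) / 4 = 26/4 = 6.5

Step 2 — sample variances and covariances s[i,j] = (1/(n-1)) · Σ_k (x_{k,i} - mean_i) · (x_{k,j} - mean_j), with n-1 = 3:
  s[X,X] = ((-1.25)·(-1.25) + (-0.25)·(-0.25) + (1.75)·(1.75) + (-0.25)·(-0.25)) / 3 = 4.75/3 = 1.5833
  s[X,Y] = ((-1.25)·(-0.75) + (-0.25)·(1.25) + (1.75)·(3.25) + (-0.25)·(-3.75)) / 3 = 7.25/3 = 2.4167
  s[X,Z] = ((-1.25)·(1.5) + (-0.25)·(-0.5) + (1.75)·(-0.5) + (-0.25)·(-0.5)) / 3 = -2.5/3 = -0.8333
  s[Y,Y] = ((-0.75)·(-0.75) + (1.25)·(1.25) + (3.25)·(3.25) + (-3.75)·(-3.75)) / 3 = 26.75/3 = 8.9167
  s[Y,Z] = ((-0.75)·(1.5) + (1.25)·(-0.5) + (3.25)·(-0.5) + (-3.75)·(-0.5)) / 3 = -1.5/3 = -0.5
  s[Z,Z] = ((1.5)·(1.5) + (-0.5)·(-0.5) + (-0.5)·(-0.5) + (-0.5)·(-0.5)) / 3 = 3/3 = 1
  Sample standard deviations s_i = √(s[i,i]):
  s(X) = √(1.5833) = 1.2583
  s(Y) = √(8.9167) = 2.9861
  s(Z) = √(1) = 1

Step 3 — r_{ij} = s_{ij} / (s_i · s_j):
  r[X,X] = 1 (diagonal).
  r[X,Y] = 2.4167 / (1.2583 · 2.9861) = 2.4167 / 3.7574 = 0.6432
  r[X,Z] = -0.8333 / (1.2583 · 1) = -0.8333 / 1.2583 = -0.6623
  r[Y,Y] = 1 (diagonal).
  r[Y,Z] = -0.5 / (2.9861 · 1) = -0.5 / 2.9861 = -0.1674
  r[Z,Z] = 1 (diagonal).

R is symmetric with unit diagonal. Assembling:

R = [[1, 0.6432, -0.6623],
 [0.6432, 1, -0.1674],
 [-0.6623, -0.1674, 1]]


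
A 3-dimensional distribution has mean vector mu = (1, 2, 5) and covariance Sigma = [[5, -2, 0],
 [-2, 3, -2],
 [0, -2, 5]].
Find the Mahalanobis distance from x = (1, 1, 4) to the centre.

Step 1 — centre the observation: (x - mu) = (0, -1, -1).

Step 2 — invert Sigma (cofactor / det for 3×3, or solve directly):
  Sigma^{-1} = [[0.3143, 0.2857, 0.1143],
 [0.2857, 0.7143, 0.2857],
 [0.1143, 0.2857, 0.3143]].

Step 3 — form the quadratic (x - mu)^T · Sigma^{-1} · (x - mu):
  Sigma^{-1} · (x - mu) = (-0.4, -1, -0.6).
  (x - mu)^T · [Sigma^{-1} · (x - mu)] = (0)·(-0.4) + (-1)·(-1) + (-1)·(-0.6) = 1.6.

Step 4 — take square root: d = √(1.6) ≈ 1.2649.

d(x, mu) = √(1.6) ≈ 1.2649


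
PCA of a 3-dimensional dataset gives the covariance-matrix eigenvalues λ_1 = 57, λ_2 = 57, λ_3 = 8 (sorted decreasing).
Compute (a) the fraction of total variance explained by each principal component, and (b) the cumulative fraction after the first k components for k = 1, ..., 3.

Step 1 — total variance = trace(Sigma) = Σ λ_i = 57 + 57 + 8 = 122.

Step 2 — fraction explained by component i = λ_i / Σ λ:
  PC1: 57/122 = 0.4672
  PC2: 57/122 = 0.4672
  PC3: 8/122 = 0.0656

Step 3 — cumulative fraction after k components = (λ_1 + ... + λ_k) / Σ λ:
  k = 1: 57/122 = 0.4672
  k = 2: (57 + 57)/122 = 114/122 = 0.9344
  k = 3: (57 + 57 + 8)/122 = 122/122 = 1

Summary (fraction, with percent):

explained: PC1 0.4672 (46.72%), PC2 0.4672 (46.72%), PC3 0.0656 (6.56%);  cumulative: 0.4672, 0.9344, 1


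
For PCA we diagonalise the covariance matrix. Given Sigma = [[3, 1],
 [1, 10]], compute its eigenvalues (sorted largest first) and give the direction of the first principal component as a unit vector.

Step 1 — characteristic polynomial of 2×2 Sigma:
  det(Sigma - λI) = λ² - trace · λ + det = 0.
  trace = 3 + 10 = 13, det = 3·10 - (1)² = 29.
Step 2 — discriminant:
  Δ = trace² - 4·det = 169 - 116 = 53.
Step 3 — eigenvalues:
  λ = (trace ± √Δ)/2 = (13 ± 7.2801)/2,
  λ_1 = 10.1401,  λ_2 = 2.8599.

Step 4 — unit eigenvector for λ_1: solve (Sigma - λ_1 I)v = 0. First row:
  (3 - 10.1401)·v_x + (1)·v_y = 0, i.e. (-7.1401)·v_x + (1)·v_y = 0,
  so v ∝ (b, λ_1 - a) = (1, 7.1401) = u.
  ||u|| = √((1)² + (7.1401)²) = √(51.9804) ≈ 7.2097,
  v_1 = u/||u|| ≈ (0.1387, 0.9903) (||v_1|| = 1).

λ_1 = 10.1401,  λ_2 = 2.8599;  v_1 ≈ (0.1387, 0.9903)


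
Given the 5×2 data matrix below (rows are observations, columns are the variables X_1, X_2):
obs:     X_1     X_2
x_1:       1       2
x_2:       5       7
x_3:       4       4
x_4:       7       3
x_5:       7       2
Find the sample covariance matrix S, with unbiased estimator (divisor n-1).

Step 1 — column means:
  mean(X_1) = (1 + 5 + 4 + 7 + 7) / 5 = 24/5 = 4.8
  mean(X_2) = (2 + 7 + 4 + 3 + 2) / 5 = 18/5 = 3.6

Step 2 — sample covariance S[i,j] = (1/(n-1)) · Σ_k (x_{k,i} - mean_i) · (x_{k,j} - mean_j), with n-1 = 4.
  S[X_1,X_1] = ((-3.8)·(-3.8) + (0.2)·(0.2) + (-0.8)·(-0.8) + (2.2)·(2.2) + (2.2)·(2.2)) / 4 = 24.8/4 = 6.2
  S[X_1,X_2] = ((-3.8)·(-1.6) + (0.2)·(3.4) + (-0.8)·(0.4) + (2.2)·(-0.6) + (2.2)·(-1.6)) / 4 = 1.6/4 = 0.4
  S[X_2,X_2] = ((-1.6)·(-1.6) + (3.4)·(3.4) + (0.4)·(0.4) + (-0.6)·(-0.6) + (-1.6)·(-1.6)) / 4 = 17.2/4 = 4.3

S is symmetric (S[j,i] = S[i,j]). Assembling:

S = [[6.2, 0.4],
 [0.4, 4.3]]


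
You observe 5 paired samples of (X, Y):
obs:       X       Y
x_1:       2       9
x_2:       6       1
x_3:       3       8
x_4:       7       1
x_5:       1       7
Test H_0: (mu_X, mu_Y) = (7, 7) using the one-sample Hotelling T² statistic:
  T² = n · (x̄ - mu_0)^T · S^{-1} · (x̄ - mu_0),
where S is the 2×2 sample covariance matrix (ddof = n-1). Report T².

Step 1 — sample mean vector:
  mean(X) = (2 + 6 + 3 + 7 + 1) / 5 = 19/5 = 3.8
  mean(Y) = (9 + 1 + 8 + 1 + 7) / 5 = 26/5 = 5.2
  x̄ = (3.8, 5.2),  deviation x̄ - mu_0 = (3.8, 5.2) - (7, 7) = (-3.2, -1.8).

Step 2 — sample covariance matrix, S[i,j] = (1/(n-1)) · Σ_k (x_{k,i} - mean_i) · (x_{k,j} - mean_j), divisor n-1 = 4:
  S[X,X] = ((-1.8)·(-1.8) + (2.2)·(2.2) + (-0.8)·(-0.8) + (3.2)·(3.2) + (-2.8)·(-2.8)) / 4 = 26.8/4 = 6.7
  S[X,Y] = ((-1.8)·(3.8) + (2.2)·(-4.2) + (-0.8)·(2.8) + (3.2)·(-4.2) + (-2.8)·(1.8)) / 4 = -36.8/4 = -9.2
  S[Y,Y] = ((3.8)·(3.8) + (-4.2)·(-4.2) + (2.8)·(2.8) + (-4.2)·(-4.2) + (1.8)·(1.8)) / 4 = 60.8/4 = 15.2
  S = [[6.7, -9.2],
 [-9.2, 15.2]].

Step 3 — invert S. det(S) = 6.7·15.2 - (-9.2)² = 17.2.
  S^{-1} = (1/det) · [[d, -b], [-b, a]] = [[0.8837, 0.5349],
 [0.5349, 0.3895]].

Step 4 — quadratic form (x̄ - mu_0)^T · S^{-1} · (x̄ - mu_0):
  S^{-1} · (x̄ - mu_0) = (-3.7907, -2.4128),
  (x̄ - mu_0)^T · [...] = (-3.2)·(-3.7907) + (-1.8)·(-2.4128) = 16.4733.

Step 5 — scale by n: T² = 5 · 16.4733 = 82.3663.

T² ≈ 82.3663


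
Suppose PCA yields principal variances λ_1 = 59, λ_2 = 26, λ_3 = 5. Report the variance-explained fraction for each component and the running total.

Step 1 — total variance = trace(Sigma) = Σ λ_i = 59 + 26 + 5 = 90.

Step 2 — fraction explained by component i = λ_i / Σ λ:
  PC1: 59/90 = 0.6556
  PC2: 26/90 = 0.2889
  PC3: 5/90 = 0.0556

Step 3 — cumulative fraction after k components = (λ_1 + ... + λ_k) / Σ λ:
  k = 1: 59/90 = 0.6556
  k = 2: (59 + 26)/90 = 85/90 = 0.9444
  k = 3: (59 + 26 + 5)/90 = 90/90 = 1

Summary (fraction, with percent):

explained: PC1 0.6556 (65.56%), PC2 0.2889 (28.89%), PC3 0.0556 (5.56%);  cumulative: 0.6556, 0.9444, 1


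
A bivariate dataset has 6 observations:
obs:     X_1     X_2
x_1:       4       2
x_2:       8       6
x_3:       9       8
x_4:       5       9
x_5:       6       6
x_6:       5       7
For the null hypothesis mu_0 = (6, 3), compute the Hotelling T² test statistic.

Step 1 — sample mean vector:
  mean(X_1) = (4 + 8 + 9 + 5 + 6 + 5) / 6 = 37/6 = 6.1667
  mean(X_2) = (2 + 6 + 8 + 9 + 6 + 7) / 6 = 38/6 = 6.3333
  x̄ = (6.1667, 6.3333),  deviation x̄ - mu_0 = (6.1667, 6.3333) - (6, 3) = (0.1667, 3.3333).

Step 2 — sample covariance matrix, S[i,j] = (1/(n-1)) · Σ_k (x_{k,i} - mean_i) · (x_{k,j} - mean_j), divisor n-1 = 5:
  S[X_1,X_1] = ((-2.1667)·(-2.1667) + (1.8333)·(1.8333) + (2.8333)·(2.8333) + (-1.1667)·(-1.1667) + (-0.1667)·(-0.1667) + (-1.1667)·(-1.1667)) / 5 = 18.8333/5 = 3.7667
  S[X_1,X_2] = ((-2.1667)·(-4.3333) + (1.8333)·(-0.3333) + (2.8333)·(1.6667) + (-1.1667)·(2.6667) + (-0.1667)·(-0.3333) + (-1.1667)·(0.6667)) / 5 = 9.6667/5 = 1.9333
  S[X_2,X_2] = ((-4.3333)·(-4.3333) + (-0.3333)·(-0.3333) + (1.6667)·(1.6667) + (2.6667)·(2.6667) + (-0.3333)·(-0.3333) + (0.6667)·(0.6667)) / 5 = 29.3333/5 = 5.8667
  S = [[3.7667, 1.9333],
 [1.9333, 5.8667]].

Step 3 — invert S. det(S) = 3.7667·5.8667 - (1.9333)² = 18.36.
  S^{-1} = (1/det) · [[d, -b], [-b, a]] = [[0.3195, -0.1053],
 [-0.1053, 0.2052]].

Step 4 — quadratic form (x̄ - mu_0)^T · S^{-1} · (x̄ - mu_0):
  S^{-1} · (x̄ - mu_0) = (-0.2977, 0.6663),
  (x̄ - mu_0)^T · [...] = (0.1667)·(-0.2977) + (3.3333)·(0.6663) = 2.1714.

Step 5 — scale by n: T² = 6 · 2.1714 = 13.0283.

T² ≈ 13.0283


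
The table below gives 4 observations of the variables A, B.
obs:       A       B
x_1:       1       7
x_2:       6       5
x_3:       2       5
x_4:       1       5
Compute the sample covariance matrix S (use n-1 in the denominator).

Step 1 — column means:
  mean(A) = (1 + 6 + 2 + 1) / 4 = 10/4 = 2.5
  mean(B) = (7 + 5 + 5 + 5) / 4 = 22/4 = 5.5

Step 2 — sample covariance S[i,j] = (1/(n-1)) · Σ_k (x_{k,i} - mean_i) · (x_{k,j} - mean_j), with n-1 = 3.
  S[A,A] = ((-1.5)·(-1.5) + (3.5)·(3.5) + (-0.5)·(-0.5) + (-1.5)·(-1.5)) / 3 = 17/3 = 5.6667
  S[A,B] = ((-1.5)·(1.5) + (3.5)·(-0.5) + (-0.5)·(-0.5) + (-1.5)·(-0.5)) / 3 = -3/3 = -1
  S[B,B] = ((1.5)·(1.5) + (-0.5)·(-0.5) + (-0.5)·(-0.5) + (-0.5)·(-0.5)) / 3 = 3/3 = 1

S is symmetric (S[j,i] = S[i,j]). Assembling:

S = [[5.6667, -1],
 [-1, 1]]


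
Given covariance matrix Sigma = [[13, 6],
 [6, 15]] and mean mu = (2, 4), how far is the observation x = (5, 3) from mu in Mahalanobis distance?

Step 1 — centre the observation: (x - mu) = (3, -1).

Step 2 — invert Sigma. det(Sigma) = 13·15 - (6)² = 159.
  Sigma^{-1} = (1/det) · [[d, -b], [-b, a]] = [[0.0943, -0.0377],
 [-0.0377, 0.0818]].

Step 3 — form the quadratic (x - mu)^T · Sigma^{-1} · (x - mu):
  Sigma^{-1} · (x - mu) = (0.3208, -0.195).
  (x - mu)^T · [Sigma^{-1} · (x - mu)] = (3)·(0.3208) + (-1)·(-0.195) = 1.1572.

Step 4 — take square root: d = √(1.1572) ≈ 1.0757.

d(x, mu) = √(1.1572) ≈ 1.0757


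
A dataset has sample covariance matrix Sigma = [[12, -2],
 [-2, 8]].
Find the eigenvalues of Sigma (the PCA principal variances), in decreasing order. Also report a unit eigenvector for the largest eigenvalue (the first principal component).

Step 1 — characteristic polynomial of 2×2 Sigma:
  det(Sigma - λI) = λ² - trace · λ + det = 0.
  trace = 12 + 8 = 20, det = 12·8 - (-2)² = 92.
Step 2 — discriminant:
  Δ = trace² - 4·det = 400 - 368 = 32.
Step 3 — eigenvalues:
  λ = (trace ± √Δ)/2 = (20 ± 5.6569)/2,
  λ_1 = 12.8284,  λ_2 = 7.1716.

Step 4 — unit eigenvector for λ_1: solve (Sigma - λ_1 I)v = 0. First row:
  (12 - 12.8284)·v_x + (-2)·v_y = 0, i.e. (-0.8284)·v_x + (-2)·v_y = 0,
  so v ∝ (b, λ_1 - a) = (-2, 0.8284); multiply by -1 so the first entry is positive: u = (2, -0.8284).
  ||u|| = √((2)² + (-0.8284)²) = √(4.6863) ≈ 2.1648,
  v_1 = u/||u|| ≈ (0.9239, -0.3827) (||v_1|| = 1).

λ_1 = 12.8284,  λ_2 = 7.1716;  v_1 ≈ (0.9239, -0.3827)


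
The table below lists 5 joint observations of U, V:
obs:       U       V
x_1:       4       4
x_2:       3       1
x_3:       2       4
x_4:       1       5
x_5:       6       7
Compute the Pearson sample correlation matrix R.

Step 1 — column means:
  mean(U) = (4 + 3 + 2 + 1 + 6) / 5 = 16/5 = 3.2
  mean(V) = (4 + 1 + 4 + 5 + 7) / 5 = 21/5 = 4.2

Step 2 — sample variances and covariances s[i,j] = (1/(n-1)) · Σ_k (x_{k,i} - mean_i) · (x_{k,j} - mean_j), with n-1 = 4:
  s[U,U] = ((0.8)·(0.8) + (-0.2)·(-0.2) + (-1.2)·(-1.2) + (-2.2)·(-2.2) + (2.8)·(2.8)) / 4 = 14.8/4 = 3.7
  s[U,V] = ((0.8)·(-0.2) + (-0.2)·(-3.2) + (-1.2)·(-0.2) + (-2.2)·(0.8) + (2.8)·(2.8)) / 4 = 6.8/4 = 1.7
  s[V,V] = ((-0.2)·(-0.2) + (-3.2)·(-3.2) + (-0.2)·(-0.2) + (0.8)·(0.8) + (2.8)·(2.8)) / 4 = 18.8/4 = 4.7
  Sample standard deviations s_i = √(s[i,i]):
  s(U) = √(3.7) = 1.9235
  s(V) = √(4.7) = 2.1679

Step 3 — r_{ij} = s_{ij} / (s_i · s_j):
  r[U,U] = 1 (diagonal).
  r[U,V] = 1.7 / (1.9235 · 2.1679) = 1.7 / 4.1701 = 0.4077
  r[V,V] = 1 (diagonal).

R is symmetric with unit diagonal. Assembling:

R = [[1, 0.4077],
 [0.4077, 1]]


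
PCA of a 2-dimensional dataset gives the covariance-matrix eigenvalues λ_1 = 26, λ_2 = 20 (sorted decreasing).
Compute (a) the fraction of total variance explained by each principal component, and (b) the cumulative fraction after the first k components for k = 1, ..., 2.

Step 1 — total variance = trace(Sigma) = Σ λ_i = 26 + 20 = 46.

Step 2 — fraction explained by component i = λ_i / Σ λ:
  PC1: 26/46 = 0.5652
  PC2: 20/46 = 0.4348

Step 3 — cumulative fraction after k components = (λ_1 + ... + λ_k) / Σ λ:
  k = 1: 26/46 = 0.5652
  k = 2: (26 + 20)/46 = 46/46 = 1

Summary (fraction, with percent):

explained: PC1 0.5652 (56.52%), PC2 0.4348 (43.48%);  cumulative: 0.5652, 1


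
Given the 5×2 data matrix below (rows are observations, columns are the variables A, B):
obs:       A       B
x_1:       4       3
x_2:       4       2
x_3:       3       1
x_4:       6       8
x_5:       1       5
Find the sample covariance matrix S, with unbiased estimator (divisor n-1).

Step 1 — column means:
  mean(A) = (4 + 4 + 3 + 6 + 1) / 5 = 18/5 = 3.6
  mean(B) = (3 + 2 + 1 + 8 + 5) / 5 = 19/5 = 3.8

Step 2 — sample covariance S[i,j] = (1/(n-1)) · Σ_k (x_{k,i} - mean_i) · (x_{k,j} - mean_j), with n-1 = 4.
  S[A,A] = ((0.4)·(0.4) + (0.4)·(0.4) + (-0.6)·(-0.6) + (2.4)·(2.4) + (-2.6)·(-2.6)) / 4 = 13.2/4 = 3.3
  S[A,B] = ((0.4)·(-0.8) + (0.4)·(-1.8) + (-0.6)·(-2.8) + (2.4)·(4.2) + (-2.6)·(1.2)) / 4 = 7.6/4 = 1.9
  S[B,B] = ((-0.8)·(-0.8) + (-1.8)·(-1.8) + (-2.8)·(-2.8) + (4.2)·(4.2) + (1.2)·(1.2)) / 4 = 30.8/4 = 7.7

S is symmetric (S[j,i] = S[i,j]). Assembling:

S = [[3.3, 1.9],
 [1.9, 7.7]]
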